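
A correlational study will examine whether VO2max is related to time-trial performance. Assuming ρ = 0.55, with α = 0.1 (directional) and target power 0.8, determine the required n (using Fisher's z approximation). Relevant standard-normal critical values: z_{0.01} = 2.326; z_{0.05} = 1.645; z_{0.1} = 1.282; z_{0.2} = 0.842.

n = 15

Fisher's z: C = ½·ln((1+r)/(1−r)) = ½·ln(3.4444) = 0.6184.
n = ((z_{α} + z_β)/C)² + 3.
(1.282 + 0.842) / 0.6184 = 2.124 / 0.6184 = 3.435.
n = 3.435² + 3 = 11.80 + 3 = 14.8.
Round up.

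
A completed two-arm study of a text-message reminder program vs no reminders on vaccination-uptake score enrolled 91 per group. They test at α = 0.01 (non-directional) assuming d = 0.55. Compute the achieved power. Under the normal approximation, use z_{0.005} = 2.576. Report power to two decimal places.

For two equal groups, power = Φ(d·√(n/2) − z_{α/2}).
d·√(n/2) = 0.55 × √(91/2) = 0.55 × 6.745 = 3.710.
z_β = 3.710 − 2.576 = 1.134.
Power = Φ(1.134) = 0.872.

power ≈ 0.87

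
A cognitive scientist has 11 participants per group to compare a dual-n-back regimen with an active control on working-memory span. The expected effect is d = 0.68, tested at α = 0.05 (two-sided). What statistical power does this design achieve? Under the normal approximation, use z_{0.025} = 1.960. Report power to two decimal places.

power ≈ 0.36

For two equal groups, power = Φ(d·√(n/2) − z_{α/2}).
d·√(n/2) = 0.68 × √(11/2) = 0.68 × 2.345 = 1.595.
z_β = 1.595 − 1.960 = -0.365.
Power = Φ(-0.365) = 0.357.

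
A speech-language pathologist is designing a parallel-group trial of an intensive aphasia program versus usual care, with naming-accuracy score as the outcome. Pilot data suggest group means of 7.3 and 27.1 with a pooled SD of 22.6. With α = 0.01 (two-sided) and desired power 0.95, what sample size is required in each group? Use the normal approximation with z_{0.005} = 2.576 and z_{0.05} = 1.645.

Cohen's d = |M₁ − M₂| / SD_pooled = |7.3 − 27.1| / 22.6 = 19.8 / 22.6 = 0.876.
For two independent groups with equal n: n = 2·((z_{α/2} + z_β) / d)².
z_{α/2} + z_β = 2.576 + 1.645 = 4.221.
n = 2 × (4.221 / 0.876)² = 2 × 4.818² = 2 × 23.22 = 46.4.
Round up to the next whole participant.

n = 47 per group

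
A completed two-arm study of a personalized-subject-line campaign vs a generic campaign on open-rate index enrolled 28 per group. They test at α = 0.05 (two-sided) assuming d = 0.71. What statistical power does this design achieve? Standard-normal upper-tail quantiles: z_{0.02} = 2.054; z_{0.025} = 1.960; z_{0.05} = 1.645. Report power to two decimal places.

For two equal groups, power = Φ(d·√(n/2) − z_{α/2}).
d·√(n/2) = 0.71 × √(28/2) = 0.71 × 3.742 = 2.657.
z_β = 2.657 − 1.960 = 0.697.
Power = Φ(0.697) = 0.757.

power ≈ 0.76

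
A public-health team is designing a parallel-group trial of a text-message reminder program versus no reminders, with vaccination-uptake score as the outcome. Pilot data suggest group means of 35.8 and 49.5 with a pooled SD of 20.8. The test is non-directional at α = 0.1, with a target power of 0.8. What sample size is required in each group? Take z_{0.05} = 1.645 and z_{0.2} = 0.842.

Cohen's d = |M₁ − M₂| / SD_pooled = |35.8 − 49.5| / 20.8 = 13.7 / 20.8 = 0.659.
For two independent groups with equal n: n = 2·((z_{α/2} + z_β) / d)².
z_{α/2} + z_β = 1.645 + 0.842 = 2.487.
n = 2 × (2.487 / 0.659)² = 2 × 3.774² = 2 × 14.24 = 28.5.
Round up to the next whole participant.

n = 29 per group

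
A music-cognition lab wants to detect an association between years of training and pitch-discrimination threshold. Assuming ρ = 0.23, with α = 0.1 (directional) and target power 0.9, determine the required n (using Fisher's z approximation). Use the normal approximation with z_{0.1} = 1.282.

n = 123

Fisher's z: C = ½·ln((1+r)/(1−r)) = ½·ln(1.5974) = 0.2342.
n = ((z_{α} + z_β)/C)² + 3.
(1.282 + 1.282) / 0.2342 = 2.564 / 0.2342 = 10.948.
n = 10.948² + 3 = 119.86 + 3 = 122.9.
Round up.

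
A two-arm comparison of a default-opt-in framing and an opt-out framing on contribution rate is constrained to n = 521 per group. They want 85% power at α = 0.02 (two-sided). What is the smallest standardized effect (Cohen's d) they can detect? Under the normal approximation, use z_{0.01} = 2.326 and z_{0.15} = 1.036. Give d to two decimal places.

d_min ≈ 0.21

For two independent groups of n = 521 each: d_min = (z_{α/2} + z_β)·√(2/n).
z-sum = 2.326 + 1.036 = 3.362.
d_min = 3.362 × √(2/521) = 3.362 × 0.0620 = 0.208.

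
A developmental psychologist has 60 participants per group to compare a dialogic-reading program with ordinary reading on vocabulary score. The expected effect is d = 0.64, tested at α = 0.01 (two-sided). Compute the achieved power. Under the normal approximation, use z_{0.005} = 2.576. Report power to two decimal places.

For two equal groups, power = Φ(d·√(n/2) − z_{α/2}).
d·√(n/2) = 0.64 × √(60/2) = 0.64 × 5.477 = 3.505.
z_β = 3.505 − 2.576 = 0.929.
Power = Φ(0.929) = 0.824.

power ≈ 0.82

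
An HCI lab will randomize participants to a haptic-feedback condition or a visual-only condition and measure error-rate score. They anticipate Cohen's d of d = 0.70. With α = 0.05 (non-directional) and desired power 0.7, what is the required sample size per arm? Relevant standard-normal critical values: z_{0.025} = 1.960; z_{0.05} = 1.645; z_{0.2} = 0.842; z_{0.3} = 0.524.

For two independent groups with equal n: n = 2·((z_{α/2} + z_β) / d)².
z_{α/2} + z_β = 1.960 + 0.524 = 2.484.
n = 2 × (2.484 / 0.70)² = 2 × 3.549² = 2 × 12.59 = 25.2.
Round up to the next whole participant.

n = 26 per group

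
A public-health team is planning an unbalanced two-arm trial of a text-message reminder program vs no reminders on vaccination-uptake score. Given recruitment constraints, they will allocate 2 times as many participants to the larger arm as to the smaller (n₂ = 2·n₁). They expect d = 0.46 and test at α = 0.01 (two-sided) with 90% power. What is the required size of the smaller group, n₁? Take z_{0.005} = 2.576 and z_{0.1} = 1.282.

With allocation ratio k = n₂/n₁ = 2, Var(x̄₁−x̄₂) = σ²(1/n₁ + 1/(k·n₁)) = σ²·(k+1)/(k·n₁).
So n₁ = (1 + 1/k)·((z_{α/2} + z_β)/d)² = 1.500 × (3.858/0.46)².
n₁ = 1.500 × 70.34 = 105.5.
Round up: n₁ = 106, giving n₂ = 2 × 106 = 212.

n₁ = 106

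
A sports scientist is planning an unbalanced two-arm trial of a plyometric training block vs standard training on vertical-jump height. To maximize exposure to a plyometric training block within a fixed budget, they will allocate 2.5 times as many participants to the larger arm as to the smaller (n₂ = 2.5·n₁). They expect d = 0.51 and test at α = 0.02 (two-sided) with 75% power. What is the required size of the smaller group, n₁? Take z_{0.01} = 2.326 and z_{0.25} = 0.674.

n₁ = 49

With allocation ratio k = n₂/n₁ = 2.5, Var(x̄₁−x̄₂) = σ²(1/n₁ + 1/(k·n₁)) = σ²·(k+1)/(k·n₁).
So n₁ = (1 + 1/k)·((z_{α/2} + z_β)/d)² = 1.400 × (3.000/0.51)².
n₁ = 1.400 × 34.60 = 48.4.
Round up: n₁ = 49, giving n₂ = ⌈2.5 × 49⌉ = ⌈122.5⌉ = 123.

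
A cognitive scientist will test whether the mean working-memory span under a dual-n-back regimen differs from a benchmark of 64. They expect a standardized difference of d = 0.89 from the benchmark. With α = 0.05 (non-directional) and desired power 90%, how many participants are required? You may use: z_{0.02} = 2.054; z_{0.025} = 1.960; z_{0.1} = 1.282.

n = 14

For a one-sample test: n = ((z_{α/2} + z_β) / d)².
z_{α/2} + z_β = 1.960 + 1.282 = 3.242.
n = (3.242 / 0.89)² = 3.643² = 13.27.
Round up.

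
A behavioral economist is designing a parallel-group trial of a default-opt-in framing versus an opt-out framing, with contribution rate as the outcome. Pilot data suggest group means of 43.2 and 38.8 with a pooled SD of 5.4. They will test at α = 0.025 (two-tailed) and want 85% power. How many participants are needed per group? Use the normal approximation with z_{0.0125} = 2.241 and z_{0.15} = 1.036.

n = 33 per group

Cohen's d = |M₁ − M₂| / SD_pooled = |43.2 − 38.8| / 5.4 = 4.4 / 5.4 = 0.815.
For two independent groups with equal n: n = 2·((z_{α/2} + z_β) / d)².
z_{α/2} + z_β = 2.241 + 1.036 = 3.277.
n = 2 × (3.277 / 0.815)² = 2 × 4.021² = 2 × 16.17 = 32.3.
Round up to the next whole participant.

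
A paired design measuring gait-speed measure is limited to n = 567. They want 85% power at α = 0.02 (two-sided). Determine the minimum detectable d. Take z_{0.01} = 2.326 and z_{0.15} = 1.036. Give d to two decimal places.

d_min ≈ 0.14

For a single sample (or paired design) of n = 567: d_min = (z_{α/2} + z_β)/√n.
z-sum = 2.326 + 1.036 = 3.362.
d_min = 3.362 / √567 = 3.362 / 23.812 = 0.141.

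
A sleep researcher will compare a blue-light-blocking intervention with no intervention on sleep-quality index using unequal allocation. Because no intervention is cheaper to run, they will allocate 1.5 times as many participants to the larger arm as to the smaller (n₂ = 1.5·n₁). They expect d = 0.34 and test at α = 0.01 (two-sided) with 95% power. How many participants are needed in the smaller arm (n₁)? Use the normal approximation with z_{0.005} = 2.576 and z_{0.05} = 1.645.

n₁ = 257

With allocation ratio k = n₂/n₁ = 1.5, Var(x̄₁−x̄₂) = σ²(1/n₁ + 1/(k·n₁)) = σ²·(k+1)/(k·n₁).
So n₁ = (1 + 1/k)·((z_{α/2} + z_β)/d)² = 1.667 × (4.221/0.34)².
n₁ = 1.667 × 154.12 = 256.9.
Round up: n₁ = 257, giving n₂ = ⌈1.5 × 257⌉ = ⌈385.5⌉ = 386.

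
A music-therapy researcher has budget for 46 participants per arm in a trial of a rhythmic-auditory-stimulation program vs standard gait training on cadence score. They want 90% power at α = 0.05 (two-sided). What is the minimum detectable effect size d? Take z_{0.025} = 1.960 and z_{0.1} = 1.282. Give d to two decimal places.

For two independent groups of n = 46 each: d_min = (z_{α/2} + z_β)·√(2/n).
z-sum = 1.960 + 1.282 = 3.242.
d_min = 3.242 × √(2/46) = 3.242 × 0.2085 = 0.676.

d_min ≈ 0.68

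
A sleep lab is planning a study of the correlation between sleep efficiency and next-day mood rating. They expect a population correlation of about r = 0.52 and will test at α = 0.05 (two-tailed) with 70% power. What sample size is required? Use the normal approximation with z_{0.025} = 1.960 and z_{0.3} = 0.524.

n = 22

Fisher's z: C = ½·ln((1+r)/(1−r)) = ½·ln(3.1667) = 0.5763.
n = ((z_{α/2} + z_β)/C)² + 3.
(1.960 + 0.524) / 0.5763 = 2.484 / 0.5763 = 4.310.
n = 4.310² + 3 = 18.58 + 3 = 21.6.
Round up.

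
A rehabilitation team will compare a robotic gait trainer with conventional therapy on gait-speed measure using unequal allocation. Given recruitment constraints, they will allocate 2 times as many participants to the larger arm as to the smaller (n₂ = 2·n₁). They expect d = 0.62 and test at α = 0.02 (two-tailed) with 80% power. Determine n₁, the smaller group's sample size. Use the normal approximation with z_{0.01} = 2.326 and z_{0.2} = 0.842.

With allocation ratio k = n₂/n₁ = 2, Var(x̄₁−x̄₂) = σ²(1/n₁ + 1/(k·n₁)) = σ²·(k+1)/(k·n₁).
So n₁ = (1 + 1/k)·((z_{α/2} + z_β)/d)² = 1.500 × (3.168/0.62)².
n₁ = 1.500 × 26.11 = 39.2.
Round up: n₁ = 40, giving n₂ = 2 × 40 = 80.

n₁ = 40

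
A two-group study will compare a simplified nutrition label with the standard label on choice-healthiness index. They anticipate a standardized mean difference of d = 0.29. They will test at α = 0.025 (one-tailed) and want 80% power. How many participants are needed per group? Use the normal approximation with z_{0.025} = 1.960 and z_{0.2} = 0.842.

For two independent groups with equal n: n = 2·((z_{α} + z_β) / d)².
z_{α} + z_β = 1.960 + 0.842 = 2.802.
n = 2 × (2.802 / 0.29)² = 2 × 9.662² = 2 × 93.36 = 186.7.
Round up to the next whole participant.

n = 187 per group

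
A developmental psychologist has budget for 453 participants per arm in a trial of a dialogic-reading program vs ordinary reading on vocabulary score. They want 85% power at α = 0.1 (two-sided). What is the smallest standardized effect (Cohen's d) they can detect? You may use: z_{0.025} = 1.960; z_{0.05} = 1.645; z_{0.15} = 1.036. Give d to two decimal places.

d_min ≈ 0.18

For two independent groups of n = 453 each: d_min = (z_{α/2} + z_β)·√(2/n).
z-sum = 1.645 + 1.036 = 2.681.
d_min = 2.681 × √(2/453) = 2.681 × 0.0664 = 0.178.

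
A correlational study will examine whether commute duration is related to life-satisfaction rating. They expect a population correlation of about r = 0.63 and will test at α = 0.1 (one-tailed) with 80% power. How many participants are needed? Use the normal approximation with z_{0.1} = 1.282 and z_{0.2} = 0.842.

Fisher's z: C = ½·ln((1+r)/(1−r)) = ½·ln(4.4054) = 0.7414.
n = ((z_{α} + z_β)/C)² + 3.
(1.282 + 0.842) / 0.7414 = 2.124 / 0.7414 = 2.865.
n = 2.865² + 3 = 8.21 + 3 = 11.2.
Round up.

n = 12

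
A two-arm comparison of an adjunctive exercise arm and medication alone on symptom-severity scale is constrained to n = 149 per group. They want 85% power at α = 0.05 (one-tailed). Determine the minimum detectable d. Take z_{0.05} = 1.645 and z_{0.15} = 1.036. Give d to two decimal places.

For two independent groups of n = 149 each: d_min = (z_{α} + z_β)·√(2/n).
z-sum = 1.645 + 1.036 = 2.681.
d_min = 2.681 × √(2/149) = 2.681 × 0.1159 = 0.311.

d_min ≈ 0.31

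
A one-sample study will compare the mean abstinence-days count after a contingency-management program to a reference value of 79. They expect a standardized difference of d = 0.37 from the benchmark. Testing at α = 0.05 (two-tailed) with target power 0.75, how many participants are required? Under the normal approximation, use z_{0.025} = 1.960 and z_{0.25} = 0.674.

n = 51

For a one-sample test: n = ((z_{α/2} + z_β) / d)².
z_{α/2} + z_β = 1.960 + 0.674 = 2.634.
n = (2.634 / 0.37)² = 7.119² = 50.68.
Round up.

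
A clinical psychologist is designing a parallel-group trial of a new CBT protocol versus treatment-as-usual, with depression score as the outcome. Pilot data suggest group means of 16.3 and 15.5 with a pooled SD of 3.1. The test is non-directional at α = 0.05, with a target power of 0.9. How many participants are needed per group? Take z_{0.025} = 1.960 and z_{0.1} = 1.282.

Cohen's d = |M₁ − M₂| / SD_pooled = |16.3 − 15.5| / 3.1 = 0.8 / 3.1 = 0.258.
For two independent groups with equal n: n = 2·((z_{α/2} + z_β) / d)².
z_{α/2} + z_β = 1.960 + 1.282 = 3.242.
n = 2 × (3.242 / 0.258)² = 2 × 12.566² = 2 × 157.90 = 315.8.
Round up to the next whole participant.

n = 316 per group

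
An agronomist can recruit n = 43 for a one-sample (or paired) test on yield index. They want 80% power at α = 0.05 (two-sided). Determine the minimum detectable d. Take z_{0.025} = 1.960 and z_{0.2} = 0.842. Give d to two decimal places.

For a single sample (or paired design) of n = 43: d_min = (z_{α/2} + z_β)/√n.
z-sum = 1.960 + 0.842 = 2.802.
d_min = 2.802 / √43 = 2.802 / 6.557 = 0.427.

d_min ≈ 0.43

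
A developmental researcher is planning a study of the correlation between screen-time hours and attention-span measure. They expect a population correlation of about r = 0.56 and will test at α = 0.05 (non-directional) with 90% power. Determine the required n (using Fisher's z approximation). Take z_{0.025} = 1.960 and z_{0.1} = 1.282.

Fisher's z: C = ½·ln((1+r)/(1−r)) = ½·ln(3.5455) = 0.6328.
n = ((z_{α/2} + z_β)/C)² + 3.
(1.960 + 1.282) / 0.6328 = 3.242 / 0.6328 = 5.123.
n = 5.123² + 3 = 26.25 + 3 = 29.2.
Round up.

n = 30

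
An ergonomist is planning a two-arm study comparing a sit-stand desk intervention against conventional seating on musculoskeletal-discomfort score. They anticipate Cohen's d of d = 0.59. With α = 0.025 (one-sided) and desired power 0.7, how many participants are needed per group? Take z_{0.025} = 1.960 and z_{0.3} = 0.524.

n = 36 per group

For two independent groups with equal n: n = 2·((z_{α} + z_β) / d)².
z_{α} + z_β = 1.960 + 0.524 = 2.484.
n = 2 × (2.484 / 0.59)² = 2 × 4.210² = 2 × 17.73 = 35.5.
Round up to the next whole participant.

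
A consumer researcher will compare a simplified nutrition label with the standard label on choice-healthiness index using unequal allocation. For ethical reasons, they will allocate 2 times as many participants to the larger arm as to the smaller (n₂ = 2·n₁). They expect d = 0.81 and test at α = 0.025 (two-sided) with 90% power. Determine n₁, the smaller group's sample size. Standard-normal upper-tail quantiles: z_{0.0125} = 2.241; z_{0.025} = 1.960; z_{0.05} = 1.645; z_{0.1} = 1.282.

n₁ = 29

With allocation ratio k = n₂/n₁ = 2, Var(x̄₁−x̄₂) = σ²(1/n₁ + 1/(k·n₁)) = σ²·(k+1)/(k·n₁).
So n₁ = (1 + 1/k)·((z_{α/2} + z_β)/d)² = 1.500 × (3.523/0.81)².
n₁ = 1.500 × 18.92 = 28.4.
Round up: n₁ = 29, giving n₂ = 2 × 29 = 58.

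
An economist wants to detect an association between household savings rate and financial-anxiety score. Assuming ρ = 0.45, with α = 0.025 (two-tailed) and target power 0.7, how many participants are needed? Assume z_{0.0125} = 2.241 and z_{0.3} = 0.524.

n = 36

Fisher's z: C = ½·ln((1+r)/(1−r)) = ½·ln(2.6364) = 0.4847.
n = ((z_{α/2} + z_β)/C)² + 3.
(2.241 + 0.524) / 0.4847 = 2.765 / 0.4847 = 5.705.
n = 5.705² + 3 = 32.54 + 3 = 35.5.
Round up.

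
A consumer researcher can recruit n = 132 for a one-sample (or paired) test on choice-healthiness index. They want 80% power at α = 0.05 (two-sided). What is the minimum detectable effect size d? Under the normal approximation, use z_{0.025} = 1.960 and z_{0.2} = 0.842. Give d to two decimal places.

For a single sample (or paired design) of n = 132: d_min = (z_{α/2} + z_β)/√n.
z-sum = 1.960 + 0.842 = 2.802.
d_min = 2.802 / √132 = 2.802 / 11.489 = 0.244.

d_min ≈ 0.24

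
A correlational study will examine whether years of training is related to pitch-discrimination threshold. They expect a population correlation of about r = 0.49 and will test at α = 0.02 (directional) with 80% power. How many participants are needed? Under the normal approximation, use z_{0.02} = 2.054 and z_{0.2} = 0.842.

n = 33

Fisher's z: C = ½·ln((1+r)/(1−r)) = ½·ln(2.9216) = 0.5361.
n = ((z_{α} + z_β)/C)² + 3.
(2.054 + 0.842) / 0.5361 = 2.896 / 0.5361 = 5.402.
n = 5.402² + 3 = 29.18 + 3 = 32.2.
Round up.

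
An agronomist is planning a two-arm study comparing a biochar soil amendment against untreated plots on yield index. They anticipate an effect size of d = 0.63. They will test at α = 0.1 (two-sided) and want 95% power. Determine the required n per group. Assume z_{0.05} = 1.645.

For two independent groups with equal n: n = 2·((z_{α/2} + z_β) / d)².
z_{α/2} + z_β = 1.645 + 1.645 = 3.290.
n = 2 × (3.290 / 0.63)² = 2 × 5.222² = 2 × 27.27 = 54.5.
Round up to the next whole participant.

n = 55 per group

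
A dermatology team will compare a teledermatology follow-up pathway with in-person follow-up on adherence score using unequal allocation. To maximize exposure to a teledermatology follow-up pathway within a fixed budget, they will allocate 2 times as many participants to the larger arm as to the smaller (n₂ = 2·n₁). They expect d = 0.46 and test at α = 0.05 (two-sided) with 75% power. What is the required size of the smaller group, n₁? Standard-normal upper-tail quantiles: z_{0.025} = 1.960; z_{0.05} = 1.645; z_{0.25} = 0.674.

n₁ = 50

With allocation ratio k = n₂/n₁ = 2, Var(x̄₁−x̄₂) = σ²(1/n₁ + 1/(k·n₁)) = σ²·(k+1)/(k·n₁).
So n₁ = (1 + 1/k)·((z_{α/2} + z_β)/d)² = 1.500 × (2.634/0.46)².
n₁ = 1.500 × 32.79 = 49.2.
Round up: n₁ = 50, giving n₂ = 2 × 50 = 100.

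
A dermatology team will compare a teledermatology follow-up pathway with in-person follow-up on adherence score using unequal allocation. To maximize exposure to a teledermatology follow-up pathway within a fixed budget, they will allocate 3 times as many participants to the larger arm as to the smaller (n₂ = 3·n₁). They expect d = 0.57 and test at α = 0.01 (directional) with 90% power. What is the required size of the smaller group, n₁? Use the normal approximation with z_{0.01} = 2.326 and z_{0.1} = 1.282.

With allocation ratio k = n₂/n₁ = 3, Var(x̄₁−x̄₂) = σ²(1/n₁ + 1/(k·n₁)) = σ²·(k+1)/(k·n₁).
So n₁ = (1 + 1/k)·((z_{α} + z_β)/d)² = 1.333 × (3.608/0.57)².
n₁ = 1.333 × 40.07 = 53.4.
Round up: n₁ = 54, giving n₂ = 3 × 54 = 162.

n₁ = 54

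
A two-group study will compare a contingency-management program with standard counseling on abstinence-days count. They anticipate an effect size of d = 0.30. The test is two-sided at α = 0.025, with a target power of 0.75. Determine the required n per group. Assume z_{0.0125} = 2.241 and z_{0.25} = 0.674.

n = 189 per group

For two independent groups with equal n: n = 2·((z_{α/2} + z_β) / d)².
z_{α/2} + z_β = 2.241 + 0.674 = 2.915.
n = 2 × (2.915 / 0.30)² = 2 × 9.717² = 2 × 94.41 = 188.8.
Round up to the next whole participant.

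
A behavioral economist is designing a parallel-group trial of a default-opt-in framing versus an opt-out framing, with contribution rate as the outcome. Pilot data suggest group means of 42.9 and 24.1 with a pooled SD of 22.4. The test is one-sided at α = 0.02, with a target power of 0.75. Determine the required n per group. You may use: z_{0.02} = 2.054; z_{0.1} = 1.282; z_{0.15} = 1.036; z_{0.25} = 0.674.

n = 22 per group

Cohen's d = |M₁ − M₂| / SD_pooled = |42.9 − 24.1| / 22.4 = 18.8 / 22.4 = 0.839.
For two independent groups with equal n: n = 2·((z_{α} + z_β) / d)².
z_{α} + z_β = 2.054 + 0.674 = 2.728.
n = 2 × (2.728 / 0.839)² = 2 × 3.251² = 2 × 10.57 = 21.1.
Round up to the next whole participant.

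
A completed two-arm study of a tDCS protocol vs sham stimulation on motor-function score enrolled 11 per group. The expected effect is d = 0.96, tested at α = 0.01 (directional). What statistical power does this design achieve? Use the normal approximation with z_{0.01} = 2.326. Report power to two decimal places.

For two equal groups, power = Φ(d·√(n/2) − z_{α}).
d·√(n/2) = 0.96 × √(11/2) = 0.96 × 2.345 = 2.251.
z_β = 2.251 − 2.326 = -0.075.
Power = Φ(-0.075) = 0.470.

power ≈ 0.47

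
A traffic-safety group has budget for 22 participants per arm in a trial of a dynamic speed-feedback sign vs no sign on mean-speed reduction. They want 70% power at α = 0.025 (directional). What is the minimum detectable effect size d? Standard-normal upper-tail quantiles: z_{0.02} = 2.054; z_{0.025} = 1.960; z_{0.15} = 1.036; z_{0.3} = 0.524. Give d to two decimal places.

d_min ≈ 0.75

For two independent groups of n = 22 each: d_min = (z_{α} + z_β)·√(2/n).
z-sum = 1.960 + 0.524 = 2.484.
d_min = 2.484 × √(2/22) = 2.484 × 0.3015 = 0.749.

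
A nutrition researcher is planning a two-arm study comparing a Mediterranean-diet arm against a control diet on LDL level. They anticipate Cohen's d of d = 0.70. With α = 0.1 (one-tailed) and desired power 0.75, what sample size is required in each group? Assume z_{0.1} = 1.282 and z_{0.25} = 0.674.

For two independent groups with equal n: n = 2·((z_{α} + z_β) / d)².
z_{α} + z_β = 1.282 + 0.674 = 1.956.
n = 2 × (1.956 / 0.70)² = 2 × 2.794² = 2 × 7.81 = 15.6.
Round up to the next whole participant.

n = 16 per group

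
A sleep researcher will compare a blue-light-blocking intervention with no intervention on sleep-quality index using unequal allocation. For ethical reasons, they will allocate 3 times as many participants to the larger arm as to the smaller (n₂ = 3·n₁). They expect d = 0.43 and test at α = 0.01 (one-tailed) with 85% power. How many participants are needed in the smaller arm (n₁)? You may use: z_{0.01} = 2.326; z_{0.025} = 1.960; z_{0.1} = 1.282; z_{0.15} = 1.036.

With allocation ratio k = n₂/n₁ = 3, Var(x̄₁−x̄₂) = σ²(1/n₁ + 1/(k·n₁)) = σ²·(k+1)/(k·n₁).
So n₁ = (1 + 1/k)·((z_{α} + z_β)/d)² = 1.333 × (3.362/0.43)².
n₁ = 1.333 × 61.13 = 81.5.
Round up: n₁ = 82, giving n₂ = 3 × 82 = 246.

n₁ = 82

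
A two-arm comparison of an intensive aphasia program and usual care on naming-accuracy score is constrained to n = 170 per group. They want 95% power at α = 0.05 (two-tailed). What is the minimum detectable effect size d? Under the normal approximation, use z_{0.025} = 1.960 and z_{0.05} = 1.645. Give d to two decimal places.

For two independent groups of n = 170 each: d_min = (z_{α/2} + z_β)·√(2/n).
z-sum = 1.960 + 1.645 = 3.605.
d_min = 3.605 × √(2/170) = 3.605 × 0.1085 = 0.391.

d_min ≈ 0.39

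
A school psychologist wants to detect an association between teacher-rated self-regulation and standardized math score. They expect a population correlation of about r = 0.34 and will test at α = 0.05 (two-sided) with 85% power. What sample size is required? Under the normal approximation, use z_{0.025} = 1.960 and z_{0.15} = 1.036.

Fisher's z: C = ½·ln((1+r)/(1−r)) = ½·ln(2.0303) = 0.3541.
n = ((z_{α/2} + z_β)/C)² + 3.
(1.960 + 1.036) / 0.3541 = 2.996 / 0.3541 = 8.461.
n = 8.461² + 3 = 71.59 + 3 = 74.6.
Round up.

n = 75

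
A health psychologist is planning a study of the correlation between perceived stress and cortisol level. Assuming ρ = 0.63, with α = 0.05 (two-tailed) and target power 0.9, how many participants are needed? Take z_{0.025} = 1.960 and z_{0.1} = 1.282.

Fisher's z: C = ½·ln((1+r)/(1−r)) = ½·ln(4.4054) = 0.7414.
n = ((z_{α/2} + z_β)/C)² + 3.
(1.960 + 1.282) / 0.7414 = 3.242 / 0.7414 = 4.373.
n = 4.373² + 3 = 19.12 + 3 = 22.1.
Round up.

n = 23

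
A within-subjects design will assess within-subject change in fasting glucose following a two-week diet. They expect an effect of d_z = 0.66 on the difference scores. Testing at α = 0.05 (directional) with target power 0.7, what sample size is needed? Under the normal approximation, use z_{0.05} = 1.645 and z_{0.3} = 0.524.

For a paired (one-sample on differences) test: n = ((z_{α} + z_β) / d)².
z_{α} + z_β = 1.645 + 0.524 = 2.169.
n = (2.169 / 0.66)² = 3.286² = 10.80.
Round up.

n = 11 pairs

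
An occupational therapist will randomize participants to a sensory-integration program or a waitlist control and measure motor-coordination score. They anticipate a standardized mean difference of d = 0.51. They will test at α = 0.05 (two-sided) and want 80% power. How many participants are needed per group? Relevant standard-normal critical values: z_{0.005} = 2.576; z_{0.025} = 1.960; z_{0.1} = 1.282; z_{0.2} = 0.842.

n = 61 per group

For two independent groups with equal n: n = 2·((z_{α/2} + z_β) / d)².
z_{α/2} + z_β = 1.960 + 0.842 = 2.802.
n = 2 × (2.802 / 0.51)² = 2 × 5.494² = 2 × 30.19 = 60.4.
Round up to the next whole participant.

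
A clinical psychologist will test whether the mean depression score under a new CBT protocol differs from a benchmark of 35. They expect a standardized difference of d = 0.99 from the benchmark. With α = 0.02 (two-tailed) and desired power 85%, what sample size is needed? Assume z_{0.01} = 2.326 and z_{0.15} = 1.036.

n = 12

For a one-sample test: n = ((z_{α/2} + z_β) / d)².
z_{α/2} + z_β = 2.326 + 1.036 = 3.362.
n = (3.362 / 0.99)² = 3.396² = 11.53.
Round up.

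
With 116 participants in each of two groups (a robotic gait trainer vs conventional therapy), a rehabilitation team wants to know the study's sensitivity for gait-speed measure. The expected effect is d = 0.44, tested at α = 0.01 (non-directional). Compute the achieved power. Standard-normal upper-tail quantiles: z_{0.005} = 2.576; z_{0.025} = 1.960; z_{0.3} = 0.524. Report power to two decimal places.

For two equal groups, power = Φ(d·√(n/2) − z_{α/2}).
d·√(n/2) = 0.44 × √(116/2) = 0.44 × 7.616 = 3.351.
z_β = 3.351 − 2.576 = 0.775.
Power = Φ(0.775) = 0.781.

power ≈ 0.78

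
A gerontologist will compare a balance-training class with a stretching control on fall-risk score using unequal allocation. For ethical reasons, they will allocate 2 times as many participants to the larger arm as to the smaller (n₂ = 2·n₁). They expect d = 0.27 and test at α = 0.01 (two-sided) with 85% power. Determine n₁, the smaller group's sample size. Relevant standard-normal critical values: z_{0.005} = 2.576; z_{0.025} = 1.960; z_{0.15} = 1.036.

With allocation ratio k = n₂/n₁ = 2, Var(x̄₁−x̄₂) = σ²(1/n₁ + 1/(k·n₁)) = σ²·(k+1)/(k·n₁).
So n₁ = (1 + 1/k)·((z_{α/2} + z_β)/d)² = 1.500 × (3.612/0.27)².
n₁ = 1.500 × 178.96 = 268.4.
Round up: n₁ = 269, giving n₂ = 2 × 269 = 538.

n₁ = 269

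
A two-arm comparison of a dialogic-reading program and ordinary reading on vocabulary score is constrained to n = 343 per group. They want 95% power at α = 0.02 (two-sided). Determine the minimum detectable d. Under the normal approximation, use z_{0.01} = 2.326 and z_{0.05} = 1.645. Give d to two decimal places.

For two independent groups of n = 343 each: d_min = (z_{α/2} + z_β)·√(2/n).
z-sum = 2.326 + 1.645 = 3.971.
d_min = 3.971 × √(2/343) = 3.971 × 0.0764 = 0.303.

d_min ≈ 0.30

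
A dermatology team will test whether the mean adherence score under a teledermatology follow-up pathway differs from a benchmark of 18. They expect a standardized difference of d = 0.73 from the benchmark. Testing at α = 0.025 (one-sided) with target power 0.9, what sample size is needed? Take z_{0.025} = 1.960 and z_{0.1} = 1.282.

n = 20

For a one-sample test: n = ((z_{α} + z_β) / d)².
z_{α} + z_β = 1.960 + 1.282 = 3.242.
n = (3.242 / 0.73)² = 4.441² = 19.72.
Round up.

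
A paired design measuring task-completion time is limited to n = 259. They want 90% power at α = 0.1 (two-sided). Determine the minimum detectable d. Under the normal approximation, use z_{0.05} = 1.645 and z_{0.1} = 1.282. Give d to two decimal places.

For a single sample (or paired design) of n = 259: d_min = (z_{α/2} + z_β)/√n.
z-sum = 1.645 + 1.282 = 2.927.
d_min = 2.927 / √259 = 2.927 / 16.093 = 0.182.

d_min ≈ 0.18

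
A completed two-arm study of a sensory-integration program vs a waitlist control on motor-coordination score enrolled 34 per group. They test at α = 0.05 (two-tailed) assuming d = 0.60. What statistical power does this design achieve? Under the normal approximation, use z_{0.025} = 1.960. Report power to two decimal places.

power ≈ 0.70

For two equal groups, power = Φ(d·√(n/2) − z_{α/2}).
d·√(n/2) = 0.60 × √(34/2) = 0.60 × 4.123 = 2.474.
z_β = 2.474 − 1.960 = 0.514.
Power = Φ(0.514) = 0.696.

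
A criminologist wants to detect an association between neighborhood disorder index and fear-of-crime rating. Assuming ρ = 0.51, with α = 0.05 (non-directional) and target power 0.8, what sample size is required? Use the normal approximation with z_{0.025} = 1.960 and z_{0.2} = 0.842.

n = 28

Fisher's z: C = ½·ln((1+r)/(1−r)) = ½·ln(3.0816) = 0.5627.
n = ((z_{α/2} + z_β)/C)² + 3.
(1.960 + 0.842) / 0.5627 = 2.802 / 0.5627 = 4.980.
n = 4.980² + 3 = 24.80 + 3 = 27.8.
Round up.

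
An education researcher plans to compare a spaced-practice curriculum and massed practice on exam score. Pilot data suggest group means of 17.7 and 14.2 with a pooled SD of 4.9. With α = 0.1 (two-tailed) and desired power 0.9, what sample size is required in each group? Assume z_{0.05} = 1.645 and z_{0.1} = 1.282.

Cohen's d = |M₁ − M₂| / SD_pooled = |17.7 − 14.2| / 4.9 = 3.5 / 4.9 = 0.714.
For two independent groups with equal n: n = 2·((z_{α/2} + z_β) / d)².
z_{α/2} + z_β = 1.645 + 1.282 = 2.927.
n = 2 × (2.927 / 0.714)² = 2 × 4.099² = 2 × 16.81 = 33.6.
Round up to the next whole participant.

n = 34 per group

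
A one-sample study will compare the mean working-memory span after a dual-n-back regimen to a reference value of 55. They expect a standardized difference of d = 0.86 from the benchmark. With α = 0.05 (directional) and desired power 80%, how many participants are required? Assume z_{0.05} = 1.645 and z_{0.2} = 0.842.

n = 9

For a one-sample test: n = ((z_{α} + z_β) / d)².
z_{α} + z_β = 1.645 + 0.842 = 2.487.
n = (2.487 / 0.86)² = 2.892² = 8.36.
Round up.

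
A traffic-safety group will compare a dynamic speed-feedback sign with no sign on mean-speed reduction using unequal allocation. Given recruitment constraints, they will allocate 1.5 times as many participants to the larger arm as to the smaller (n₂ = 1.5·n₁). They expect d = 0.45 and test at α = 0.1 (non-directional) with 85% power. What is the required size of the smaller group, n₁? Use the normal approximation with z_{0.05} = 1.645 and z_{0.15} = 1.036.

With allocation ratio k = n₂/n₁ = 1.5, Var(x̄₁−x̄₂) = σ²(1/n₁ + 1/(k·n₁)) = σ²·(k+1)/(k·n₁).
So n₁ = (1 + 1/k)·((z_{α/2} + z_β)/d)² = 1.667 × (2.681/0.45)².
n₁ = 1.667 × 35.50 = 59.2.
Round up: n₁ = 60, giving n₂ = 1.5 × 60 = 90.

n₁ = 60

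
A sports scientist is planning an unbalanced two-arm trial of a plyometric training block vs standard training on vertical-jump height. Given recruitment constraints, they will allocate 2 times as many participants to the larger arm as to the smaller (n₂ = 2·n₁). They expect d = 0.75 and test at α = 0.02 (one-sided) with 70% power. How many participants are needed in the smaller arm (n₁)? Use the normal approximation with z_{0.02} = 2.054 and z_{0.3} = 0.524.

With allocation ratio k = n₂/n₁ = 2, Var(x̄₁−x̄₂) = σ²(1/n₁ + 1/(k·n₁)) = σ²·(k+1)/(k·n₁).
So n₁ = (1 + 1/k)·((z_{α} + z_β)/d)² = 1.500 × (2.578/0.75)².
n₁ = 1.500 × 11.82 = 17.7.
Round up: n₁ = 18, giving n₂ = 2 × 18 = 36.

n₁ = 18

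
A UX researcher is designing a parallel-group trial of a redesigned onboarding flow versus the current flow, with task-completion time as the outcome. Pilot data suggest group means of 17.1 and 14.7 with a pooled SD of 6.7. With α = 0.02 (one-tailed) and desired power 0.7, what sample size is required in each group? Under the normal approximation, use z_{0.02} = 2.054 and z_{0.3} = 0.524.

Cohen's d = |M₁ − M₂| / SD_pooled = |17.1 − 14.7| / 6.7 = 2.4 / 6.7 = 0.358.
For two independent groups with equal n: n = 2·((z_{α} + z_β) / d)².
z_{α} + z_β = 2.054 + 0.524 = 2.578.
n = 2 × (2.578 / 0.358)² = 2 × 7.201² = 2 × 51.86 = 103.7.
Round up to the next whole participant.

n = 104 per group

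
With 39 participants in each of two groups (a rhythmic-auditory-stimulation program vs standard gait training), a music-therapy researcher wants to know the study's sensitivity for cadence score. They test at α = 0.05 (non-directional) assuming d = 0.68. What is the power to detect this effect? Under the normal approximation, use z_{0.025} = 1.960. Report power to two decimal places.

For two equal groups, power = Φ(d·√(n/2) − z_{α/2}).
d·√(n/2) = 0.68 × √(39/2) = 0.68 × 4.416 = 3.003.
z_β = 3.003 − 1.960 = 1.043.
Power = Φ(1.043) = 0.851.

power ≈ 0.85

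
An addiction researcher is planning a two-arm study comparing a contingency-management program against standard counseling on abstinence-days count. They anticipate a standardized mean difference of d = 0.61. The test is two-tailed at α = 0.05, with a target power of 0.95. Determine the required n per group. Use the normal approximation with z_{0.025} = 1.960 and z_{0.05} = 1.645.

For two independent groups with equal n: n = 2·((z_{α/2} + z_β) / d)².
z_{α/2} + z_β = 1.960 + 1.645 = 3.605.
n = 2 × (3.605 / 0.61)² = 2 × 5.910² = 2 × 34.93 = 69.9.
Round up to the next whole participant.

n = 70 per group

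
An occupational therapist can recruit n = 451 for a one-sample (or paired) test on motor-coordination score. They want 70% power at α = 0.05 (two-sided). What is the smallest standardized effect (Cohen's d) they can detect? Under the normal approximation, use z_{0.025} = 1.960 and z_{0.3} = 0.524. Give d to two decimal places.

For a single sample (or paired design) of n = 451: d_min = (z_{α/2} + z_β)/√n.
z-sum = 1.960 + 0.524 = 2.484.
d_min = 2.484 / √451 = 2.484 / 21.237 = 0.117.

d_min ≈ 0.12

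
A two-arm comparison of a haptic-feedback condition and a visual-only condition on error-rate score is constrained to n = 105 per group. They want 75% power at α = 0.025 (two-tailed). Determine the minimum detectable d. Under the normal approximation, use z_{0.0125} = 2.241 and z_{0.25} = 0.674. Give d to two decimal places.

For two independent groups of n = 105 each: d_min = (z_{α/2} + z_β)·√(2/n).
z-sum = 2.241 + 0.674 = 2.915.
d_min = 2.915 × √(2/105) = 2.915 × 0.1380 = 0.402.

d_min ≈ 0.40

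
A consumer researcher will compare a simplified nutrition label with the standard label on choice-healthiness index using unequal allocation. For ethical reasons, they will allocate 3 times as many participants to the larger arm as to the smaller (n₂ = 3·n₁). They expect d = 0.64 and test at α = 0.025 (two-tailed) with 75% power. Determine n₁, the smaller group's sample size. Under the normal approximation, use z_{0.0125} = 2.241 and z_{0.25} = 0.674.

With allocation ratio k = n₂/n₁ = 3, Var(x̄₁−x̄₂) = σ²(1/n₁ + 1/(k·n₁)) = σ²·(k+1)/(k·n₁).
So n₁ = (1 + 1/k)·((z_{α/2} + z_β)/d)² = 1.333 × (2.915/0.64)².
n₁ = 1.333 × 20.75 = 27.7.
Round up: n₁ = 28, giving n₂ = 3 × 28 = 84.

n₁ = 28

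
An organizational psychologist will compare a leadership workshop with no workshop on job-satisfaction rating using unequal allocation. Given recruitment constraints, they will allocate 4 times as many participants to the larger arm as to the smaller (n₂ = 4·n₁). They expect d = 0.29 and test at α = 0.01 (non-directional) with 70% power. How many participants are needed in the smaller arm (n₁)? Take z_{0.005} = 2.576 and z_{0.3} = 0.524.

With allocation ratio k = n₂/n₁ = 4, Var(x̄₁−x̄₂) = σ²(1/n₁ + 1/(k·n₁)) = σ²·(k+1)/(k·n₁).
So n₁ = (1 + 1/k)·((z_{α/2} + z_β)/d)² = 1.250 × (3.100/0.29)².
n₁ = 1.250 × 114.27 = 142.8.
Round up: n₁ = 143, giving n₂ = 4 × 143 = 572.

n₁ = 143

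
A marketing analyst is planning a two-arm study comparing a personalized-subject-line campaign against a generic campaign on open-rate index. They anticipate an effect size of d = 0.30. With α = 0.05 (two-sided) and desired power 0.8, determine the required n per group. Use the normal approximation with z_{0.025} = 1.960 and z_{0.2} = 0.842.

For two independent groups with equal n: n = 2·((z_{α/2} + z_β) / d)².
z_{α/2} + z_β = 1.960 + 0.842 = 2.802.
n = 2 × (2.802 / 0.30)² = 2 × 9.340² = 2 × 87.24 = 174.5.
Round up to the next whole participant.

n = 175 per group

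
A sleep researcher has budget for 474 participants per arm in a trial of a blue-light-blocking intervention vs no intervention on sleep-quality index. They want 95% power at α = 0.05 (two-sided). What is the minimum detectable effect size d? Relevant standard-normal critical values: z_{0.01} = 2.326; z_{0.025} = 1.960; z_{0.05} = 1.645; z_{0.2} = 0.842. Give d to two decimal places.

d_min ≈ 0.23

For two independent groups of n = 474 each: d_min = (z_{α/2} + z_β)·√(2/n).
z-sum = 1.960 + 1.645 = 3.605.
d_min = 3.605 × √(2/474) = 3.605 × 0.0650 = 0.234.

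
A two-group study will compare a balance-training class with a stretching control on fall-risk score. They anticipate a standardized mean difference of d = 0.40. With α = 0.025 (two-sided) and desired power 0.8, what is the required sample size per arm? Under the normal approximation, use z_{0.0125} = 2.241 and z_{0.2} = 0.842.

n = 119 per group

For two independent groups with equal n: n = 2·((z_{α/2} + z_β) / d)².
z_{α/2} + z_β = 2.241 + 0.842 = 3.083.
n = 2 × (3.083 / 0.40)² = 2 × 7.708² = 2 × 59.41 = 118.8.
Round up to the next whole participant.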